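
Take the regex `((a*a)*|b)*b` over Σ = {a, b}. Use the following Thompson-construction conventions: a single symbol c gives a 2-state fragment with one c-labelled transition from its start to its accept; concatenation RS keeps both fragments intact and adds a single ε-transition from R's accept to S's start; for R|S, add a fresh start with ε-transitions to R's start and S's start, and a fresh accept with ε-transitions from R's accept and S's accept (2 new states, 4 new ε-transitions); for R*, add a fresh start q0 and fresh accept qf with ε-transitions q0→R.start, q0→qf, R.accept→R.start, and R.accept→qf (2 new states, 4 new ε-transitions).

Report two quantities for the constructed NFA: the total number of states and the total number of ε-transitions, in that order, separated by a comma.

16, 18

Bottom-up over the parse tree:
Each of the 4 symbol leaves contributes 2 states and 0 ε-transitions.
  a* = 4 states, 4 ε-transitions
  a*a = 6 states, 5 ε-transitions
  (a*a)* = 8 states, 9 ε-transitions
  (a*a)*|b = 12 states, 13 ε-transitions
  ((a*a)*|b)* = 14 states, 17 ε-transitions
  ((a*a)*|b)*b = 16 states, 18 ε-transitions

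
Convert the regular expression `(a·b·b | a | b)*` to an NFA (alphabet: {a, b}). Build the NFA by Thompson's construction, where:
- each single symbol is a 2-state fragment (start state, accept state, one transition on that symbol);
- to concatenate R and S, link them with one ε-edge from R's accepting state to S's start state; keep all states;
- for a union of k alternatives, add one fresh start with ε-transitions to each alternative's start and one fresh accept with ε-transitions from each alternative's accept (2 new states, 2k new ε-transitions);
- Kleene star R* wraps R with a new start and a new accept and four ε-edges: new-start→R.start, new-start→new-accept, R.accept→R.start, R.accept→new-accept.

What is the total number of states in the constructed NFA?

14

Recursing over subexpressions:
Each of the 5 symbol leaves contributes a 2-state fragment.
  a·b·b → 6 states
  a·b·b | a | b → 12 states
  (a·b·b | a | b)* → 14 states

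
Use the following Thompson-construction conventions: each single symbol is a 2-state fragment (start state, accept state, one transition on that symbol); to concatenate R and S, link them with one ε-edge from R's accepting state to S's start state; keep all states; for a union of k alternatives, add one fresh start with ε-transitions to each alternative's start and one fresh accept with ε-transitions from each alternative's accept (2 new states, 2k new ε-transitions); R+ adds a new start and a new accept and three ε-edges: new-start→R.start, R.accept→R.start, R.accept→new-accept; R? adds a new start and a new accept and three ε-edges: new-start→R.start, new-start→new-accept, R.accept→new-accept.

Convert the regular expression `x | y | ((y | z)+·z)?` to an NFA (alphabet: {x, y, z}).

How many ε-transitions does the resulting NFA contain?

By structural recursion:
Each of the 5 symbol leaves contributes 0 ε-transitions.
  y | z = 4 ε-transitions
  (y | z)+ = 7 ε-transitions
  (y | z)+·z = 8 ε-transitions
  ((y | z)+·z)? = 11 ε-transitions
  x | y | ((y | z)+·z)? = 17 ε-transitions

17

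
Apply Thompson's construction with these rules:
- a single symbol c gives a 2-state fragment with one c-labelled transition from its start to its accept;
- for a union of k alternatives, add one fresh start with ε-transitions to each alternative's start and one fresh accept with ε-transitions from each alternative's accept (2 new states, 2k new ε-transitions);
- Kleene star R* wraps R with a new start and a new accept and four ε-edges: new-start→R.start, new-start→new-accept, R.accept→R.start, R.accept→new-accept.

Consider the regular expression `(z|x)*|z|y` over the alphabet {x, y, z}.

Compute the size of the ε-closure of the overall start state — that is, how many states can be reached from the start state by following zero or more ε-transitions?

9

Compute the ε-closure size of each fragment's start state recursively; a symbol fragment's start has no outgoing ε-edge, so its closure is just itself (size 1).
  z|x → new start ε-reaches every alternative's start; none of them accept ε, so the new accept is not reached: C = 1 + 1 + 1 = 3
  (z|x)* → new start has ε-edges to the inner start and to the new accept, so C = 2 + 3 = 5
  (z|x)*|z|y → new start ε-reaches every alternative's start; at least one alternative accepts ε, so the union's new accept is reached too: C = 1 + 5 + 1 + 1 + 1 = 9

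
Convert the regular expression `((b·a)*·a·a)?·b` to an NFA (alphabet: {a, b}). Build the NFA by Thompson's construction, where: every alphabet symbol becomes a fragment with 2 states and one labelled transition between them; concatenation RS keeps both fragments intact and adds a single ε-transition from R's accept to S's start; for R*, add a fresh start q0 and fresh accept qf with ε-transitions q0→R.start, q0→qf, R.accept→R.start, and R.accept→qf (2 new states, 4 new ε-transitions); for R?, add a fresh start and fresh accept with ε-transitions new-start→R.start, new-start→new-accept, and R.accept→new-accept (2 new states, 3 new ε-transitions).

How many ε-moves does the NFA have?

By structural recursion:
Each of the 5 symbol leaves contributes 0 ε-transitions.
  b·a — 1 ε-transition
  (b·a)* — 5 ε-transitions
  (b·a)*·a·a — 7 ε-transitions
  ((b·a)*·a·a)? — 10 ε-transitions
  ((b·a)*·a·a)?·b — 11 ε-transitions

11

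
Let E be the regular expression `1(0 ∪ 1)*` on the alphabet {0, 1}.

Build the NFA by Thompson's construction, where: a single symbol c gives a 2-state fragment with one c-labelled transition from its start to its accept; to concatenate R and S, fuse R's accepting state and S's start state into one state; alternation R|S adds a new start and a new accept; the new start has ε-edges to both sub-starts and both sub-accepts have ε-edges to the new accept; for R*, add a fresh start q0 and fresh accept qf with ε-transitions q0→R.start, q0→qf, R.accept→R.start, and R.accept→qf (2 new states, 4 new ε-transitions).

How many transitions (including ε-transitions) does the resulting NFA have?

By structural recursion:
Each of the 3 symbol leaves contributes 1 transition (1 symbol, 0 ε).
  0 ∪ 1 — 6 transitions (2 symbol, 4 ε)
  (0 ∪ 1)* — 10 transitions (2 symbol, 8 ε)
  1(0 ∪ 1)* — 11 transitions (3 symbol, 8 ε)

11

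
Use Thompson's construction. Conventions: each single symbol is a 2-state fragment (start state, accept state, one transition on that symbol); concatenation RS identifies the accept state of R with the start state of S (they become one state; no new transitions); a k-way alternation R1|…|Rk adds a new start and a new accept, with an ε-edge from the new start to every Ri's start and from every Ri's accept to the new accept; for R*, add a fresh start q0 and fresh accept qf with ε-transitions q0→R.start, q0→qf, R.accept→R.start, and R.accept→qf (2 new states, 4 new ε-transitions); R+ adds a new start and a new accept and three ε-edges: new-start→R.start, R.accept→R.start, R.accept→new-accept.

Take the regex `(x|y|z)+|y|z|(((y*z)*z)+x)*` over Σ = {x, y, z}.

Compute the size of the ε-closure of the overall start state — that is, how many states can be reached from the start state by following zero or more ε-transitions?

17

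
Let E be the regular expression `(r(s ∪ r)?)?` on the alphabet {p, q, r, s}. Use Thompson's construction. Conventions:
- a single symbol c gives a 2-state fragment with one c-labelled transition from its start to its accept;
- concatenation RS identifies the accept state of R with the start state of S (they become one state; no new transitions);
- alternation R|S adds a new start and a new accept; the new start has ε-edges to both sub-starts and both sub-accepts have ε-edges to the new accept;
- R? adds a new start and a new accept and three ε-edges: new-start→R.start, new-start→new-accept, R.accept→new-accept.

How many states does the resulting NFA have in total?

11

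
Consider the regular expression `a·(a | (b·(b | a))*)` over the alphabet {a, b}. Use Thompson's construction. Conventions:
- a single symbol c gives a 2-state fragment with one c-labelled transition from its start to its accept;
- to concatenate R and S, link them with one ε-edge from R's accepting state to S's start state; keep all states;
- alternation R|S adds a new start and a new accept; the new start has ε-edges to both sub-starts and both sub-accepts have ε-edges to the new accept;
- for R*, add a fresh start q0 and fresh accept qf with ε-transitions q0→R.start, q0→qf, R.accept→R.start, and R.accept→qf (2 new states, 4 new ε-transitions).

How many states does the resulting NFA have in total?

16

Recursing over subexpressions:
Each of the 5 symbol leaves contributes a 2-state fragment.
  b | a = 6 states
  b·(b | a) = 8 states
  (b·(b | a))* = 10 states
  a | (b·(b | a))* = 14 states
  a·(a | (b·(b | a))*) = 16 states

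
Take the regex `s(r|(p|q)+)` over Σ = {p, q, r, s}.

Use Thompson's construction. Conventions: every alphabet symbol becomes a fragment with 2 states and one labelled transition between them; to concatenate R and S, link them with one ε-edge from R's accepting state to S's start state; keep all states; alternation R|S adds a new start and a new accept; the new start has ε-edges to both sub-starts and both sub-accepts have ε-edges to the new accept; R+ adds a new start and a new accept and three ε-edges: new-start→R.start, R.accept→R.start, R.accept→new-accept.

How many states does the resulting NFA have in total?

Bottom-up over the parse tree:
Each of the 4 symbol leaves contributes a 2-state fragment.
  p|q — 6 states
  (p|q)+ — 8 states
  r|(p|q)+ — 12 states
  s(r|(p|q)+) — 14 states

14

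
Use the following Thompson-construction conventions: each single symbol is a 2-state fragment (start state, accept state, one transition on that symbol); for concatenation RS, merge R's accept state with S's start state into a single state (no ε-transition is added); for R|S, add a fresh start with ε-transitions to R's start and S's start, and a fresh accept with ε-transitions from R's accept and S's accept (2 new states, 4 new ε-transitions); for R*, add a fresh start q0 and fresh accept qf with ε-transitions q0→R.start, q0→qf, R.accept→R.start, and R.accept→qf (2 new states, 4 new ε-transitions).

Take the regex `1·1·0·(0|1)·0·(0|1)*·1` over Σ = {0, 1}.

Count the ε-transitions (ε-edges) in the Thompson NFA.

12

Bottom-up over the parse tree:
Each of the 9 symbol leaves contributes 0 ε-transitions.
  0|1 → 4 ε-transitions
  0|1 → 4 ε-transitions
  (0|1)* → 8 ε-transitions
  1·1·0·(0|1)·0·(0|1)*·1 → 12 ε-transitions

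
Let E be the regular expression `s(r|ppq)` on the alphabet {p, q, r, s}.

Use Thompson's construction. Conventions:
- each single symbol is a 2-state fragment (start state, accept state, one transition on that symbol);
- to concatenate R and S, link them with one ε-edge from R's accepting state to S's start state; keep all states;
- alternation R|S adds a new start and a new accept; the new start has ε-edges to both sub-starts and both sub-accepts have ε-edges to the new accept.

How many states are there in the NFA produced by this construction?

12

Bottom-up over the parse tree:
Each of the 5 symbol leaves contributes a 2-state fragment.
  ppq → 6 states
  r|ppq → 10 states
  s(r|ppq) → 12 states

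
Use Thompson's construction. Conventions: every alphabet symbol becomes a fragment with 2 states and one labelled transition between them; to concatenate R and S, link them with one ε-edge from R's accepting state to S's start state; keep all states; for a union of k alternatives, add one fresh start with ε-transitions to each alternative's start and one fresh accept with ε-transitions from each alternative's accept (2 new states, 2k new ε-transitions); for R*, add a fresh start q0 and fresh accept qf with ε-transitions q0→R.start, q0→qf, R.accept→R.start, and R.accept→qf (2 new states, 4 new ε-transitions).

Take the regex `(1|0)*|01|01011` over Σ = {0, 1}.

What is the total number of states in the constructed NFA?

By structural recursion:
Each of the 9 symbol leaves contributes a 2-state fragment.
  1|0 = 6 states
  (1|0)* = 8 states
  01 = 4 states
  01011 = 10 states
  (1|0)*|01|01011 = 24 states

24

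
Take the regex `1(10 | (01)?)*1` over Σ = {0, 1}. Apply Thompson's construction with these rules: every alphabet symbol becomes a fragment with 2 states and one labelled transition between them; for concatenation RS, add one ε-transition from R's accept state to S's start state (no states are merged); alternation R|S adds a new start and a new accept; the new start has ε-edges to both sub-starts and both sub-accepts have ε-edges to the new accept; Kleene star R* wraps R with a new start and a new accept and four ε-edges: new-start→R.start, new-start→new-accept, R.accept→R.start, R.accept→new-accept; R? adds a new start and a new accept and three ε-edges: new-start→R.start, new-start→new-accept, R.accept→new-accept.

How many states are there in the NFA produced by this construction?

18

Recursing over subexpressions:
Each of the 6 symbol leaves contributes a 2-state fragment.
  10 : 4 states
  01 : 4 states
  (01)? : 6 states
  10 | (01)? : 12 states
  (10 | (01)?)* : 14 states
  1(10 | (01)?)*1 : 18 states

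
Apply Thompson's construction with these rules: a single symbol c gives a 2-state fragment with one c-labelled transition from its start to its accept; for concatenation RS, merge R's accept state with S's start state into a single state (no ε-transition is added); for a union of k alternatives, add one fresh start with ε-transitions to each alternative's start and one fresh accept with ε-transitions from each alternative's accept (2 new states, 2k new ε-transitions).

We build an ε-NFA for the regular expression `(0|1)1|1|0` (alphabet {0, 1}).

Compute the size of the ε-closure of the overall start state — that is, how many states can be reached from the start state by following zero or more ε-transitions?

6

Compute the ε-closure size of each fragment's start state recursively; a symbol fragment's start has no outgoing ε-edge, so its closure is just itself (size 1).
  0|1 → new start ε-reaches every alternative's start; none of them accept ε, so the new accept is not reached: C = 1 + 1 + 1 = 3
  (0|1)1 → same as the first factor's closure: C = 3
  (0|1)1|1|0 → new start ε-reaches every alternative's start; none of them accept ε, so the new accept is not reached: C = 1 + 3 + 1 + 1 = 6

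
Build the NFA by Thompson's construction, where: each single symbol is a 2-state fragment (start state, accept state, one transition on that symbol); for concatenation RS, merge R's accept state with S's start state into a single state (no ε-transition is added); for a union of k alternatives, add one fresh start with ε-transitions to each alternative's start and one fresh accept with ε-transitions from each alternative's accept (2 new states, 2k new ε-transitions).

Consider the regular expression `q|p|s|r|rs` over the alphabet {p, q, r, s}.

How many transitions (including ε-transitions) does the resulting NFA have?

By structural recursion:
Each of the 6 symbol leaves contributes 1 transition (1 symbol, 0 ε).
  rs : 2 transitions (2 symbol, 0 ε)
  q|p|s|r|rs : 16 transitions (6 symbol, 10 ε)

16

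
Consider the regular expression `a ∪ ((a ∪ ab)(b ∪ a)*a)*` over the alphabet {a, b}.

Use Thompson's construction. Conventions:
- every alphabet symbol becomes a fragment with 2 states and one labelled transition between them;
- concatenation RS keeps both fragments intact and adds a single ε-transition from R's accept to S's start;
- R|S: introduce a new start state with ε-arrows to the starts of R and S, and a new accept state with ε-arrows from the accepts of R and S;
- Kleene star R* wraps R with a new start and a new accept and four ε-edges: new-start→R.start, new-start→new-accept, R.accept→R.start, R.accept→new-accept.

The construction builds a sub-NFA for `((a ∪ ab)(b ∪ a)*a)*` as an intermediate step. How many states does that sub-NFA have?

Fragment for `((a ∪ ab)(b ∪ a)*a)*`:
Each of the 6 symbol leaves contributes a 2-state fragment.
  ab : 4 states
  a ∪ ab : 8 states
  b ∪ a : 6 states
  (b ∪ a)* : 8 states
  (a ∪ ab)(b ∪ a)*a : 18 states
  ((a ∪ ab)(b ∪ a)*a)* : 20 states

20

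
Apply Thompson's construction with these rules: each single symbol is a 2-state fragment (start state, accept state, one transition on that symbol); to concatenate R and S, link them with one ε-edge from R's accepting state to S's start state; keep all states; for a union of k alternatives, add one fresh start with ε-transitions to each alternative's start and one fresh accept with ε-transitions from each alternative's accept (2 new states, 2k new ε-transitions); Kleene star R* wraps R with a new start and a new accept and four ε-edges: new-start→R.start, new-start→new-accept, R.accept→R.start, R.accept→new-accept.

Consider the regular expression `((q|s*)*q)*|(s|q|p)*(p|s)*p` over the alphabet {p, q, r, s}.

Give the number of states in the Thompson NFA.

Per subexpression:
Each of the 9 symbol leaves contributes a 2-state fragment.
  s* → 4 states
  q|s* → 8 states
  (q|s*)* → 10 states
  (q|s*)*q → 12 states
  ((q|s*)*q)* → 14 states
  s|q|p → 8 states
  (s|q|p)* → 10 states
  p|s → 6 states
  (p|s)* → 8 states
  (s|q|p)*(p|s)*p → 20 states
  ((q|s*)*q)*|(s|q|p)*(p|s)*p → 36 states

36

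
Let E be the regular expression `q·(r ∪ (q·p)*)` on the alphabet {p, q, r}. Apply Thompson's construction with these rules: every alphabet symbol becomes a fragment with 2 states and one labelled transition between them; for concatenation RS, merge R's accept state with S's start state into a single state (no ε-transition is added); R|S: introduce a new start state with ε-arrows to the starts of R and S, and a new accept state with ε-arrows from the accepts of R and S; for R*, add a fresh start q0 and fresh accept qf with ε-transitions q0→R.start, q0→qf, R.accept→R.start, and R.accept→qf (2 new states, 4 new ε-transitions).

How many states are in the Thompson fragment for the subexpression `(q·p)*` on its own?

Fragment for `(q·p)*`:
Each of the 2 symbol leaves contributes a 2-state fragment.
  q·p : 3 states
  (q·p)* : 5 states

5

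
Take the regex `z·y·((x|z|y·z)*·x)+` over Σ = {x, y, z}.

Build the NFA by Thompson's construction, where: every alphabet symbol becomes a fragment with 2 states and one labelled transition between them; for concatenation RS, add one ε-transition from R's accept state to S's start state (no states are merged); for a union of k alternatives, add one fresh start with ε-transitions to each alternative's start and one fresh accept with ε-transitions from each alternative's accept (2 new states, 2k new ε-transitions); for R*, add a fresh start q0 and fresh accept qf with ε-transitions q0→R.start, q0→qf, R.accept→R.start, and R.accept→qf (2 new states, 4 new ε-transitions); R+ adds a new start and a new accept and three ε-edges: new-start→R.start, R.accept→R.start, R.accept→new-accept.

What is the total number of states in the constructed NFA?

20

Recursing over subexpressions:
Each of the 7 symbol leaves contributes a 2-state fragment.
  y·z = 4 states
  x|z|y·z = 10 states
  (x|z|y·z)* = 12 states
  (x|z|y·z)*·x = 14 states
  ((x|z|y·z)*·x)+ = 16 states
  z·y·((x|z|y·z)*·x)+ = 20 states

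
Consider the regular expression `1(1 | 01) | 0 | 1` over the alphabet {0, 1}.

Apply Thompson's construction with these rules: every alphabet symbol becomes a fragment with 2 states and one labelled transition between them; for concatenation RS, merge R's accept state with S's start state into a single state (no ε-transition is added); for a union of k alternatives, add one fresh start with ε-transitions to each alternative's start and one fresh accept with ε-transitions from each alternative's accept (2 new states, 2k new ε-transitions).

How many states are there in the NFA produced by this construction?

Recursing over subexpressions:
Each of the 6 symbol leaves contributes a 2-state fragment.
  01 : 3 states
  1 | 01 : 7 states
  1(1 | 01) : 8 states
  1(1 | 01) | 0 | 1 : 14 states

14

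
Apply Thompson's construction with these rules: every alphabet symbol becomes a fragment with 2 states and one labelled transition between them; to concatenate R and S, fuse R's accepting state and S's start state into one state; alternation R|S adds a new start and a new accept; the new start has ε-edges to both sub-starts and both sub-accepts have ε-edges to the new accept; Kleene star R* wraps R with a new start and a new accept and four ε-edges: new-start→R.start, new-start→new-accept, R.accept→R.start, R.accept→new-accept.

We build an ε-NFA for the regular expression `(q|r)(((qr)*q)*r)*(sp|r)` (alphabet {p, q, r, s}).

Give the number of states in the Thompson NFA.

Recursing over subexpressions:
Each of the 9 symbol leaves contributes a 2-state fragment.
  q|r : 6 states
  qr : 3 states
  (qr)* : 5 states
  (qr)*q : 6 states
  ((qr)*q)* : 8 states
  ((qr)*q)*r : 9 states
  (((qr)*q)*r)* : 11 states
  sp : 3 states
  sp|r : 7 states
  (q|r)(((qr)*q)*r)*(sp|r) : 22 states

22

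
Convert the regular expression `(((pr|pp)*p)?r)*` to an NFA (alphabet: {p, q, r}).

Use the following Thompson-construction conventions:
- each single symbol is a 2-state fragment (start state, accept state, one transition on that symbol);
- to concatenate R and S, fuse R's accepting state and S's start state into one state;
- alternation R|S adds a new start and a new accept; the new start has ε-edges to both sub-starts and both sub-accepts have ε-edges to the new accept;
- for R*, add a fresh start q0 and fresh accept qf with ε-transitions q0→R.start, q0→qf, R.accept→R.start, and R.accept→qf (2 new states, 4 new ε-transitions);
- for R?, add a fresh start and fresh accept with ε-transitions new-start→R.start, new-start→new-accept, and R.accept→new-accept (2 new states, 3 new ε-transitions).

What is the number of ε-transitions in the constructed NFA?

Recursing over subexpressions:
Each of the 6 symbol leaves contributes 0 ε-transitions.
  pr → 0 ε-transitions
  pp → 0 ε-transitions
  pr|pp → 4 ε-transitions
  (pr|pp)* → 8 ε-transitions
  (pr|pp)*p → 8 ε-transitions
  ((pr|pp)*p)? → 11 ε-transitions
  ((pr|pp)*p)?r → 11 ε-transitions
  (((pr|pp)*p)?r)* → 15 ε-transitions

15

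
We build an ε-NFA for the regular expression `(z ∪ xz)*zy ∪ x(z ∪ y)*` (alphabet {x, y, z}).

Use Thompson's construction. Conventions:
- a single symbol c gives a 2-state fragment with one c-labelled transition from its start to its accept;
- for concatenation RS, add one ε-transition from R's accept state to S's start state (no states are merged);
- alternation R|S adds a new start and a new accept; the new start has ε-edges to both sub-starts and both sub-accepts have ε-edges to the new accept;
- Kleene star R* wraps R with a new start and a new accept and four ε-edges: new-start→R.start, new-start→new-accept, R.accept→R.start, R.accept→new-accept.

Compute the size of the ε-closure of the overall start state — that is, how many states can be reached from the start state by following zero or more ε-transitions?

8

Compute the ε-closure size of each fragment's start state recursively; a symbol fragment's start has no outgoing ε-edge, so its closure is just itself (size 1).
  xz : |closure| equals the left operand's closure size = 1 (its accept is not ε-reachable, so the closure stops there)
  z ∪ xz : new start ε-reaches every alternative's start; none of them accept ε, so the new accept is not reached: |closure| = 1 + 1 + 1 = 3
  (z ∪ xz)* : |closure| = 1 (new start) + 3 (body) + 1 (new accept) = 5
  (z ∪ xz)*zy : |closure| = 5 + 1 = 6 (closure spills across the concat boundary because the left factor accepts ε)
  z ∪ y : new start ε-reaches every alternative's start; none of them accept ε, so the new accept is not reached: |closure| = 1 + 1 + 1 = 3
  (z ∪ y)* : new start has ε-edges to the inner start and to the new accept, so |closure| = 2 + 3 = 5
  x(z ∪ y)* : same as the first factor's closure: |closure| = 1
  (z ∪ xz)*zy ∪ x(z ∪ y)* : new start ε-reaches every alternative's start; none of them accept ε, so the new accept is not reached: |closure| = 1 + 6 + 1 = 8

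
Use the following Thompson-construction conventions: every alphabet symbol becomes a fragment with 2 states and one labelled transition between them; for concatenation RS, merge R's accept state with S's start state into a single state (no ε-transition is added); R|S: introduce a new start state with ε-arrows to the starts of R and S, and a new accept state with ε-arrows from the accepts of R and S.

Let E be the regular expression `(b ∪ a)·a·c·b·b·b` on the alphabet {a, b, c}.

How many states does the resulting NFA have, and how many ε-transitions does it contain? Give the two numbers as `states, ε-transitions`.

11, 4

Bottom-up over the parse tree:
Each of the 7 symbol leaves contributes 2 states and 0 ε-transitions.
  b ∪ a → 6 states, 4 ε-transitions
  (b ∪ a)·a·c·b·b·b → 11 states, 4 ε-transitions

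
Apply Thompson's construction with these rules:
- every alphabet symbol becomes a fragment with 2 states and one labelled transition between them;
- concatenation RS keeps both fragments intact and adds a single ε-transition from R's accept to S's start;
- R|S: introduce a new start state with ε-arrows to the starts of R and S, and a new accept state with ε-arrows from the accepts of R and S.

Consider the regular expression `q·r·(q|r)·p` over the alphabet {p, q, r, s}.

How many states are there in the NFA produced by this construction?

By structural recursion:
Each of the 5 symbol leaves contributes a 2-state fragment.
  q|r → 6 states
  q·r·(q|r)·p → 12 states

12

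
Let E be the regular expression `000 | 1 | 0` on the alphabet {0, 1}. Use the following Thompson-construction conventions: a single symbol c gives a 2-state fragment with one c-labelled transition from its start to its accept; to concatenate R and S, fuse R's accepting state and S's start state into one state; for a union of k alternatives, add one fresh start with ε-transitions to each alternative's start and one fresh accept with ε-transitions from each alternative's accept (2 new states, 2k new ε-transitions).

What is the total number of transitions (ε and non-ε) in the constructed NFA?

11

By structural recursion:
Each of the 5 symbol leaves contributes 1 transition (1 symbol, 0 ε).
  000 : 3 transitions (3 symbol, 0 ε)
  000 | 1 | 0 : 11 transitions (5 symbol, 6 ε)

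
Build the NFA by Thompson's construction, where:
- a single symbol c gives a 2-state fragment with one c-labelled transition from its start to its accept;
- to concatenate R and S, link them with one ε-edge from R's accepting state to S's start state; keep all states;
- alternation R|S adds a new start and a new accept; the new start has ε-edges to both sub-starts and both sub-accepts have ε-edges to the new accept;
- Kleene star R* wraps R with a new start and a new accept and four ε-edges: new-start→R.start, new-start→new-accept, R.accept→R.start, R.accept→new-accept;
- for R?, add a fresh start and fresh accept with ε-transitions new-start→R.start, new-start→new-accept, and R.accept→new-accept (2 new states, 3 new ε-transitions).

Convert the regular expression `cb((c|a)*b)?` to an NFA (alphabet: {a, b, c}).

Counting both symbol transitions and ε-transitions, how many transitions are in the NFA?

19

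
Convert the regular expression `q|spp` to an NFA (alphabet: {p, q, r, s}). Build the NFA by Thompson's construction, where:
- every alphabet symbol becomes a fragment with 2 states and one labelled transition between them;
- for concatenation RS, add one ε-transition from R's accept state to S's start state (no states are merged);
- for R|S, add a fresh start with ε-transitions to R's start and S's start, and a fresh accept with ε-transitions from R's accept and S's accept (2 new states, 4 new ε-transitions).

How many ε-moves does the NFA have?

Bottom-up over the parse tree:
Each of the 4 symbol leaves contributes 0 ε-transitions.
  spp = 2 ε-transitions
  q|spp = 6 ε-transitions

6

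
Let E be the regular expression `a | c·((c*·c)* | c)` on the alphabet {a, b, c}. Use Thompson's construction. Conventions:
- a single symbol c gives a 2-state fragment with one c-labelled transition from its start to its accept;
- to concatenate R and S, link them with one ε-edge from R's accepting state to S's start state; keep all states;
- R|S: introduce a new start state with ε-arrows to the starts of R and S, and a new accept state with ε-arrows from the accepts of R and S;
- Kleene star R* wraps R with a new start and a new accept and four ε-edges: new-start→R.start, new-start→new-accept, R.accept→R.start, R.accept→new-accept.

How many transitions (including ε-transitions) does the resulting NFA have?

Bottom-up over the parse tree:
Each of the 5 symbol leaves contributes 1 transition (1 symbol, 0 ε).
  c* — 5 transitions (1 symbol, 4 ε)
  c*·c — 7 transitions (2 symbol, 5 ε)
  (c*·c)* — 11 transitions (2 symbol, 9 ε)
  (c*·c)* | c — 16 transitions (3 symbol, 13 ε)
  c·((c*·c)* | c) — 18 transitions (4 symbol, 14 ε)
  a | c·((c*·c)* | c) — 23 transitions (5 symbol, 18 ε)

23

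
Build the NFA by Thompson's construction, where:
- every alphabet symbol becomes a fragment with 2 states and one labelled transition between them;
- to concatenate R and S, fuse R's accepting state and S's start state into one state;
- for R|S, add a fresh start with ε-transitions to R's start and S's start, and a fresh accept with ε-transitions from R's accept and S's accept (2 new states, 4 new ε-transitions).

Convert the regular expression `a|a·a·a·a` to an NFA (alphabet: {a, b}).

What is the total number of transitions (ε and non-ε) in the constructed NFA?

9

Per subexpression:
Each of the 5 symbol leaves contributes 1 transition (1 symbol, 0 ε).
  a·a·a·a = 4 transitions (4 symbol, 0 ε)
  a|a·a·a·a = 9 transitions (5 symbol, 4 ε)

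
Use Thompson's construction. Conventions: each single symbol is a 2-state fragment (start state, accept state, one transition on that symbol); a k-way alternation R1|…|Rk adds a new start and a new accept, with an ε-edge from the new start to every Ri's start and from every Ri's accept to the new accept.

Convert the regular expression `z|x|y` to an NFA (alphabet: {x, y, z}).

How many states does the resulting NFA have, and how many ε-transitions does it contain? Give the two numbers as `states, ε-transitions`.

Building bottom-up:
Each of the 3 symbol leaves contributes 2 states and 0 ε-transitions.
  z|x|y = 8 states, 6 ε-transitions

8, 6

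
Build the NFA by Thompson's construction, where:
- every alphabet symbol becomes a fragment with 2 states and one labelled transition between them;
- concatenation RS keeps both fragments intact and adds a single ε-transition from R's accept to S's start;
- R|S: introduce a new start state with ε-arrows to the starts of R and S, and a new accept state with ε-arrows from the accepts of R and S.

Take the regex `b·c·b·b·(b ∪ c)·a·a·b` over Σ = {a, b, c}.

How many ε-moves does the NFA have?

Recursing over subexpressions:
Each of the 9 symbol leaves contributes 0 ε-transitions.
  b ∪ c → 4 ε-transitions
  b·c·b·b·(b ∪ c)·a·a·b → 11 ε-transitions

11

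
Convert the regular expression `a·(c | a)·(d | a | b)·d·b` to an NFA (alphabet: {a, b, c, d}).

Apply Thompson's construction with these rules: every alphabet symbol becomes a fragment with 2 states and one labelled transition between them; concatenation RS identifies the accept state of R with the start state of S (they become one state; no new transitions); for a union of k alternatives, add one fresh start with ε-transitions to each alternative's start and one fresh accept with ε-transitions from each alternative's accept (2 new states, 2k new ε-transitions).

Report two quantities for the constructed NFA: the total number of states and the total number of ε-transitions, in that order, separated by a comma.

16, 10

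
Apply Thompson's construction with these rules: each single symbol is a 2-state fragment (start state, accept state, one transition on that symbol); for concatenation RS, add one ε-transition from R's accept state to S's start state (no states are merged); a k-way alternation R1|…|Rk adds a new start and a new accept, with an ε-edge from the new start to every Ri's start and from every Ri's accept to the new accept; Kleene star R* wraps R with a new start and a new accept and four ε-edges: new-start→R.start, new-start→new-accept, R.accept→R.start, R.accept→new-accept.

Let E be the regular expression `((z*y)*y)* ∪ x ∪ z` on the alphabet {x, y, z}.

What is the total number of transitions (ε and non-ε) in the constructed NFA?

Recursing over subexpressions:
Each of the 5 symbol leaves contributes 1 transition (1 symbol, 0 ε).
  z* : 5 transitions (1 symbol, 4 ε)
  z*y : 7 transitions (2 symbol, 5 ε)
  (z*y)* : 11 transitions (2 symbol, 9 ε)
  (z*y)*y : 13 transitions (3 symbol, 10 ε)
  ((z*y)*y)* : 17 transitions (3 symbol, 14 ε)
  ((z*y)*y)* ∪ x ∪ z : 25 transitions (5 symbol, 20 ε)

25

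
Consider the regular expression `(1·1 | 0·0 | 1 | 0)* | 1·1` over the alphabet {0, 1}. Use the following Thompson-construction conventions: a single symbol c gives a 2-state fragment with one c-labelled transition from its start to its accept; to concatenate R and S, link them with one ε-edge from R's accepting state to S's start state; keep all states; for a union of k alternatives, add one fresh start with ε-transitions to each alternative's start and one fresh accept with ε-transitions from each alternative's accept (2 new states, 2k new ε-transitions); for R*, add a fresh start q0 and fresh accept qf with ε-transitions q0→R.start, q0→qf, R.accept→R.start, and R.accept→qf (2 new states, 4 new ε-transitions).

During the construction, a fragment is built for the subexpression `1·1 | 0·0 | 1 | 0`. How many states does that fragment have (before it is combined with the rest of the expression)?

Fragment for `1·1 | 0·0 | 1 | 0`:
Each of the 6 symbol leaves contributes a 2-state fragment.
  1·1 : 4 states
  0·0 : 4 states
  1·1 | 0·0 | 1 | 0 : 14 states

14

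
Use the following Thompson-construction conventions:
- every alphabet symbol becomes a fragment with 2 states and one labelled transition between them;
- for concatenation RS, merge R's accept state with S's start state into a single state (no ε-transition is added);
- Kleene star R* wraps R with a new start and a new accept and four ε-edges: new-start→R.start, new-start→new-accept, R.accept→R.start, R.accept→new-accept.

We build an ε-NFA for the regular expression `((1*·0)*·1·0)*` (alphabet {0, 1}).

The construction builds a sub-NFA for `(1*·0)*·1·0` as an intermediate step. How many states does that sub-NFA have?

9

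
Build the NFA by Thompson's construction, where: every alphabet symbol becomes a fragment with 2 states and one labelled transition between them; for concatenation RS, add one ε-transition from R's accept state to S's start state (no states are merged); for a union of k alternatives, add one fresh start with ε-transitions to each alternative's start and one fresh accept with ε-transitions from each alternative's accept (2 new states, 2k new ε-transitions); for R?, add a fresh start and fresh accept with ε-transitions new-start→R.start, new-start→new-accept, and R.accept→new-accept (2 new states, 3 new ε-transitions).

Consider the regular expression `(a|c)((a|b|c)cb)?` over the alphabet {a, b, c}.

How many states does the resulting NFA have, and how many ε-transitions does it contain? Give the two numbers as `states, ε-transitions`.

20, 16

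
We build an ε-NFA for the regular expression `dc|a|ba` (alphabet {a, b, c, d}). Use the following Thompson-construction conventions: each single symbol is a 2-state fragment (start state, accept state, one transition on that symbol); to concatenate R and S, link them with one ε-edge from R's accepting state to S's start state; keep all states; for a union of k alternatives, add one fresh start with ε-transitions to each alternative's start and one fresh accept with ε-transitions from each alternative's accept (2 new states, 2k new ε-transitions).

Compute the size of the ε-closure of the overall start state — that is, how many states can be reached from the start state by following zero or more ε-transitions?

4

Let C(F) = |ε-closure(F.start)| within fragment F, and note whether F accepts ε. Symbol fragments have C = 1 and do not accept ε. Then:
  dc : same as the first factor's closure: C = 1
  ba : same as the first factor's closure: C = 1
  dc|a|ba : new start ε-reaches every alternative's start; none of them accept ε, so the new accept is not reached: C = 1 + 1 + 1 + 1 = 4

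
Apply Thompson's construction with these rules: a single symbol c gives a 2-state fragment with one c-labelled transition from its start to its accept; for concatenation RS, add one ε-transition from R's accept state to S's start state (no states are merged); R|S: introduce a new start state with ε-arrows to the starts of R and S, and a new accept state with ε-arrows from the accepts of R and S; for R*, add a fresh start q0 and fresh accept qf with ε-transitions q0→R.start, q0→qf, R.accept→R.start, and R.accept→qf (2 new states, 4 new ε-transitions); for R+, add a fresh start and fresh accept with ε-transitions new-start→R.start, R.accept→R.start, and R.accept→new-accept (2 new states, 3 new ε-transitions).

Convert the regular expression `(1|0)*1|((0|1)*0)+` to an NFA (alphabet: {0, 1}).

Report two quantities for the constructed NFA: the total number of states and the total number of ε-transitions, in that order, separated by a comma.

24, 25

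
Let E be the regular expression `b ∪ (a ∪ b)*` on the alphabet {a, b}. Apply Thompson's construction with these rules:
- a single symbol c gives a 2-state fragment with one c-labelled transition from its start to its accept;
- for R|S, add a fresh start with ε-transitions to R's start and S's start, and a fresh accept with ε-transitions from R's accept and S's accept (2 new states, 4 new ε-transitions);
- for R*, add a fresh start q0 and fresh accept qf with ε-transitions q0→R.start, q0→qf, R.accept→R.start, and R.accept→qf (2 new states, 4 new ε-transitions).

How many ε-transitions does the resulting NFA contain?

12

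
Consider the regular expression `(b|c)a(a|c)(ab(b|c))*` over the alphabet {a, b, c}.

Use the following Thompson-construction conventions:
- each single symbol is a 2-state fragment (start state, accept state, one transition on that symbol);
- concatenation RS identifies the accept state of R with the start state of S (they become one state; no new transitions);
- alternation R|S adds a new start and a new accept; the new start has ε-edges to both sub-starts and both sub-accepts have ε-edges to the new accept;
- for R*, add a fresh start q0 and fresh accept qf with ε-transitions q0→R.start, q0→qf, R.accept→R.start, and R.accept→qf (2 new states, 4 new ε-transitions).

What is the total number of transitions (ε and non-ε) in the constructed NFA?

25

Recursing over subexpressions:
Each of the 9 symbol leaves contributes 1 transition (1 symbol, 0 ε).
  b|c : 6 transitions (2 symbol, 4 ε)
  a|c : 6 transitions (2 symbol, 4 ε)
  b|c : 6 transitions (2 symbol, 4 ε)
  ab(b|c) : 8 transitions (4 symbol, 4 ε)
  (ab(b|c))* : 12 transitions (4 symbol, 8 ε)
  (b|c)a(a|c)(ab(b|c))* : 25 transitions (9 symbol, 16 ε)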